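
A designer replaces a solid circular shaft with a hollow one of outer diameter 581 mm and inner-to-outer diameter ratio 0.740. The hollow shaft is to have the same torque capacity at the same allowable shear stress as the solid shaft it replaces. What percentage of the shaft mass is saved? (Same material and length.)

Equal τ_max and T ⇒ the solid shaft needs d_s³ = d_o³(1−k⁴), so d_s = 581·(1−0.740⁴)^(1/3) = 515.9 mm.
Area ratio A_h/A_s = d_o²(1−k²)/d_s² = (1−k²)/(1−k⁴)^(2/3) = 0.5738.
Mass saving = 1 − 0.5738 = 42.6 %.

42.6 %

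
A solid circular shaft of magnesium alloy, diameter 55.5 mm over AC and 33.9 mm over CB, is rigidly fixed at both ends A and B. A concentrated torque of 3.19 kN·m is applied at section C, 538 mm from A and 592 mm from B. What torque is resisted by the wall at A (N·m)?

2830 N·m

Compatibility: T_A·a/J_AC = T_B·b/J_CB with T_A + T_B = T₀.
J_AC = 9.31×10^-7 m⁴, J_CB = 1.30×10^-7 m⁴, so T_A = T₀·(J_AC/a)/((J_AC/a)+(J_CB/b)) = 2832 N·m, T_B = 358.2 N·m.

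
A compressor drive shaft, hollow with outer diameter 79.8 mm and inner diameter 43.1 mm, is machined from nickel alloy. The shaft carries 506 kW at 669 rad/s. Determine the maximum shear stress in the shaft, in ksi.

1.20 ksi

ω = 669 rad/s, so T = P/ω = 506×10³ / 669.0 = 756.4 N·m.
J = π(d_o⁴ − d_i⁴)/32 = π(0.0798⁴ − 0.0431⁴)/32 = 3.642×10^-6 m⁴.
τ_max = T·r/J = 756.4 × 0.0399 / 3.642×10^-6 = 8.285×10^6 Pa.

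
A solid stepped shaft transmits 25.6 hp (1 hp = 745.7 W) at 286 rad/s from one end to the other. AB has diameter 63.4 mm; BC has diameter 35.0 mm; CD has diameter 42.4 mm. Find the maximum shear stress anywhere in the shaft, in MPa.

ω = 286 rad/s, so T = P/ω = 25.6×745.7 / 286.0 = 66.75 N·m.
Under the same torque, τ_max = 16T/(πd³) is largest where d is smallest — segment BC (d = 35.0 mm).
τ_max = 16·66.75/(π·(0.0350)³) = 7.929×10^6 Pa.

7.93 MPa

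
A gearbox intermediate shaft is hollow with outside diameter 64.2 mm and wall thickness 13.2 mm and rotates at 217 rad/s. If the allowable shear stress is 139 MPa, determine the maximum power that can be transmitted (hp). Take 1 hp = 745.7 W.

J = π(d_o⁴ − d_i⁴)/32 = π(0.0642⁴ − 0.0378⁴)/32 = 1.467×10^-6 m⁴.
T_max = τ_allow·J/r = 1.39×10^8 × 1.467×10^-6 / 0.0321 = 6354 N·m.
ω = 217 rad/s, so P_max = T_max·ω = 1.379×10^6 W.

1850 hp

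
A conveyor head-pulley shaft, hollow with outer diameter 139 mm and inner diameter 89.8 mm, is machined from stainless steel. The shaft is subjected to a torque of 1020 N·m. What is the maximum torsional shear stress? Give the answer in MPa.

J = π(d_o⁴ − d_i⁴)/32 = π(0.139⁴ − 0.0898⁴)/32 = 3.026×10^-5 m⁴.
τ_max = T·r/J = 1020 × 0.0695 / 3.026×10^-5 = 2.342×10^6 Pa.

2.34 MPa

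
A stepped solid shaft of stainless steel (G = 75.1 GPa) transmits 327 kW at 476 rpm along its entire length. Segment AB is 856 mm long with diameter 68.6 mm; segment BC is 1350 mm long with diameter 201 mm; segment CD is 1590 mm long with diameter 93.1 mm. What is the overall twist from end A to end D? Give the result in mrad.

54.0 mrad

ω = 2π·476/60 = 49.85 rad/s, so T = P/ω = 327×10³ / 49.85 = 6560 N·m.
J_AB = π(0.0686)⁴/32 = 2.17×10^-6 m⁴; J_BC = π(0.201)⁴/32 = 1.60×10^-4 m⁴; J_CD = π(0.0931)⁴/32 = 7.38×10^-6 m⁴.
θ = (T/G)·Σ L_i/J_i = (6560/75.1×10⁹)·(0.856/2.17×10^-6 + 1.35/1.60×10^-4 + 1.59/7.38×10^-6) = 0.05396 rad.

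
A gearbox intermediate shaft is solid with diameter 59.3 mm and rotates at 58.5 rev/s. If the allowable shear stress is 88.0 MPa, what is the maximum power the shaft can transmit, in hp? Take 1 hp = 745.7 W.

1780 hp

J = πd⁴/32 = π(0.0593)⁴/32 = 1.214×10^-6 m⁴.
T_max = τ_allow·J/r = 8.80×10^7 × 1.214×10^-6 / 0.0296 = 3603 N·m.
ω = 2π·58.5 = 367.6 rad/s, so P_max = T_max·ω = 1.324×10^6 W.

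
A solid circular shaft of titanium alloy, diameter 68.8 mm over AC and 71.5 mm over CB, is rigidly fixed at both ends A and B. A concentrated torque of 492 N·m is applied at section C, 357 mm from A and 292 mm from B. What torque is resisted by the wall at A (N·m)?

203 N·m

Compatibility: T_A·a/J_AC = T_B·b/J_CB with T_A + T_B = T₀.
J_AC = 2.20×10^-6 m⁴, J_CB = 2.57×10^-6 m⁴, so T_A = T₀·(J_AC/a)/((J_AC/a)+(J_CB/b)) = 202.8 N·m, T_B = 289.2 N·m.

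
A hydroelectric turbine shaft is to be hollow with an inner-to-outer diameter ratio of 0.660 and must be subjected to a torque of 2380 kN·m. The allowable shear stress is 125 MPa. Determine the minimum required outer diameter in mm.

For a hollow shaft with d_i/d_o = 0.660: τ_max = 16T/(π d_o³ (1−k⁴)), so d_o = [16T/(π τ_allow (1−k⁴))]^(1/3) = [16·2.380e6/(π·1.25×10^8·0.8103)]^(1/3) = 0.4928 m.

493 mm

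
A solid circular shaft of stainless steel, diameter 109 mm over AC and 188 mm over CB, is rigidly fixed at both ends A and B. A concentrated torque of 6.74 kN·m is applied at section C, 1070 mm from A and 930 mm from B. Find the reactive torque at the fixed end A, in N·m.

603 N·m

Compatibility: T_A·a/J_AC = T_B·b/J_CB with T_A + T_B = T₀.
J_AC = 1.39×10^-5 m⁴, J_CB = 1.23×10^-4 m⁴, so T_A = T₀·(J_AC/a)/((J_AC/a)+(J_CB/b)) = 602.8 N·m, T_B = 6137 N·m.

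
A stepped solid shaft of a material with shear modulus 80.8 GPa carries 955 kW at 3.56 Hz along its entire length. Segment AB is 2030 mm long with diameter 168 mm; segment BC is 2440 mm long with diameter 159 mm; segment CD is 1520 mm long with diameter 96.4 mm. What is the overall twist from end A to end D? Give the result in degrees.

7.39°

ω = 2π·3.56 = 22.37 rad/s, so T = P/ω = 955×10³ / 22.37 = 42690 N·m.
J_AB = π(0.168)⁴/32 = 7.82×10^-5 m⁴; J_BC = π(0.159)⁴/32 = 6.27×10^-5 m⁴; J_CD = π(0.0964)⁴/32 = 8.48×10^-6 m⁴.
θ = (T/G)·Σ L_i/J_i = (42690/80.8×10⁹)·(2.03/7.82×10^-5 + 2.44/6.27×10^-5 + 1.52/8.48×10^-6) = 0.1290 rad.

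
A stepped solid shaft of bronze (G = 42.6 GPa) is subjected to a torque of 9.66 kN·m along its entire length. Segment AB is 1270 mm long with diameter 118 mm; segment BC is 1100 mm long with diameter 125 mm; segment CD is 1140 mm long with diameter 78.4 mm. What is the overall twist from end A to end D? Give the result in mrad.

J_AB = π(0.118)⁴/32 = 1.90×10^-5 m⁴; J_BC = π(0.125)⁴/32 = 2.40×10^-5 m⁴; J_CD = π(0.0784)⁴/32 = 3.71×10^-6 m⁴.
θ = (T/G)·Σ L_i/J_i = (9660/42.6×10⁹)·(1.27/1.90×10^-5 + 1.10/2.40×10^-5 + 1.14/3.71×10^-6) = 0.09523 rad.

95.2 mrad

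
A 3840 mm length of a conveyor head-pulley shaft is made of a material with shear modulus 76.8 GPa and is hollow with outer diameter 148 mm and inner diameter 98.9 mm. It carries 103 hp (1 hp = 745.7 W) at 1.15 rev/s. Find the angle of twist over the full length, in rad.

ω = 2π·1.15 = 7.226 rad/s, so T = P/ω = 103×745.7 / 7.226 = 10630 N·m.
J = π(d_o⁴ − d_i⁴)/32 = π(0.148⁴ − 0.0989⁴)/32 = 3.771×10^-5 m⁴.
θ = T·L/(G·J) = 10630 × 3.84 / (76.8×10⁹ × 3.771×10^-5) = 0.01409 rad.

0.0141 rad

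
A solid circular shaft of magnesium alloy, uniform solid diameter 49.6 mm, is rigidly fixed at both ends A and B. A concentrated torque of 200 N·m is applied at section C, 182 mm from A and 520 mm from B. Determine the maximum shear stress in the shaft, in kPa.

With uniform GJ and both ends fixed, compatibility θ_AC = θ_CB gives T_A·a = T_B·b, together with T_A + T_B = T₀.
T_A = T₀·b/(a+b) = 200.0·520/702.0 = 148.1 N·m; T_B = 51.85 N·m.
τ in each portion: τ_AC = 6.18×10^6 Pa, τ_CB = 2.16×10^6 Pa; maximum is in AC.
τ_max = T_AC·r/J = 148.1·0.0248/5.94×10^-7 = 6.183×10^6 Pa.

6180 kPa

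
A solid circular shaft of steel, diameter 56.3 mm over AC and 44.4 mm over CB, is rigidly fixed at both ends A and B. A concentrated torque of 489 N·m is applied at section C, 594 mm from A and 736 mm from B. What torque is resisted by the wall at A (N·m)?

Compatibility: T_A·a/J_AC = T_B·b/J_CB with T_A + T_B = T₀.
J_AC = 9.86×10^-7 m⁴, J_CB = 3.82×10^-7 m⁴, so T_A = T₀·(J_AC/a)/((J_AC/a)+(J_CB/b)) = 372.7 N·m, T_B = 116.3 N·m.

373 N·m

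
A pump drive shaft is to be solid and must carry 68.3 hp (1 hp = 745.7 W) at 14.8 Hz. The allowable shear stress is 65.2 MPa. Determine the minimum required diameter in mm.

ω = 2π·14.8 = 92.99 rad/s, so T = P/ω = 68.3×745.7 / 92.99 = 547.7 N·m.
For a solid shaft τ_max = 16T/(πd³), so d = (16T/(π τ_allow))^(1/3) = (16·547.7/(π·6.52×10^7))^(1/3) = 0.03497 m.

35.0 mm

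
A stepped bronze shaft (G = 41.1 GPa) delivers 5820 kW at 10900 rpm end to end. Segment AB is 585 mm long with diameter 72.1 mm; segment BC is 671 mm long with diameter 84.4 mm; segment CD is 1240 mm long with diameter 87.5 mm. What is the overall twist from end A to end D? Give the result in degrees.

4.06°

ω = 2π·10900/60 = 1141 rad/s, so T = P/ω = 5820×10³ / 1141 = 5099 N·m.
J_AB = π(0.0721)⁴/32 = 2.65×10^-6 m⁴; J_BC = π(0.0844)⁴/32 = 4.98×10^-6 m⁴; J_CD = π(0.0875)⁴/32 = 5.75×10^-6 m⁴.
θ = (T/G)·Σ L_i/J_i = (5099/41.1×10⁹)·(0.585/2.65×10^-6 + 0.671/4.98×10^-6 + 1.24/5.75×10^-6) = 0.07080 rad.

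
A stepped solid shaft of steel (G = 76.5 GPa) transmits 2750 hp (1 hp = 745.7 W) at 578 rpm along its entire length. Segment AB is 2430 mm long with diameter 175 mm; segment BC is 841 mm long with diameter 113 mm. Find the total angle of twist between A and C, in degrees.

ω = 2π·578/60 = 60.53 rad/s, so T = P/ω = 2750×745.7 / 60.53 = 33880 N·m.
J_AB = π(0.175)⁴/32 = 9.21×10^-5 m⁴; J_BC = π(0.113)⁴/32 = 1.60×10^-5 m⁴.
θ = (T/G)·Σ L_i/J_i = (33880/76.5×10⁹)·(2.43/9.21×10^-5 + 0.841/1.60×10^-5) = 0.03496 rad.

2.00°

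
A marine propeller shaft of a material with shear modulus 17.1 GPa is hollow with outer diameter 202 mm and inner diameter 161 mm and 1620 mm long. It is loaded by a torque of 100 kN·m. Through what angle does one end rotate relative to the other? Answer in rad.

J = π(d_o⁴ − d_i⁴)/32 = π(0.202⁴ − 0.161⁴)/32 = 9.749×10^-5 m⁴.
θ = T·L/(G·J) = 100000 × 1.62 / (17.1×10⁹ × 9.749×10^-5) = 0.09717 rad.

0.0972 rad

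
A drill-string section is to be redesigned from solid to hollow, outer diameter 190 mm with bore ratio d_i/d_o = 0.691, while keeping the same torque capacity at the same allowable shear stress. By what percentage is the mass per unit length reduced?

Equal τ_max and T ⇒ the solid shaft needs d_s³ = d_o³(1−k⁴), so d_s = 190·(1−0.691⁴)^(1/3) = 174.3 mm.
Area ratio A_h/A_s = d_o²(1−k²)/d_s² = (1−k²)/(1−k⁴)^(2/3) = 0.6209.
Mass saving = 1 − 0.6209 = 37.9 %.

37.9 %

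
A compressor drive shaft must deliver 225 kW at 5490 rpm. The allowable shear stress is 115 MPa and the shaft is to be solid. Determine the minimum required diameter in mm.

ω = 2π·5490/60 = 574.9 rad/s, so T = P/ω = 225×10³ / 574.9 = 391.4 N·m.
For a solid shaft τ_max = 16T/(πd³), so d = (16T/(π τ_allow))^(1/3) = (16·391.4/(π·1.15×10^8))^(1/3) = 0.02588 m.

25.9 mm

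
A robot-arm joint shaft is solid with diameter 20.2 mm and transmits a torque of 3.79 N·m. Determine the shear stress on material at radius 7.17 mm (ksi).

0.241 ksi

J = πd⁴/32 = π(0.0202)⁴/32 = 1.635×10^-8 m⁴.
Shear stress varies linearly with radius: τ = T·r/J = 3.790 × 0.00717 / 1.635×10^-8 = 1.662×10^6 Pa.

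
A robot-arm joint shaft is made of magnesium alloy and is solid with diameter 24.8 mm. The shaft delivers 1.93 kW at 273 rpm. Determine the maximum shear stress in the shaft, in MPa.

22.5 MPa

ω = 2π·273/60 = 28.59 rad/s, so T = P/ω = 1.93×10³ / 28.59 = 67.51 N·m.
J = πd⁴/32 = π(0.0248)⁴/32 = 3.714×10^-8 m⁴.
τ_max = T·r/J = 67.51 × 0.0124 / 3.714×10^-8 = 2.254×10^7 Pa.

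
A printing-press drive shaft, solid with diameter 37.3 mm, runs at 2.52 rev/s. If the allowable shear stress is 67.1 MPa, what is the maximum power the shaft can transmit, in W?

J = πd⁴/32 = π(0.0373)⁴/32 = 1.900×10^-7 m⁴.
T_max = τ_allow·J/r = 6.71×10^7 × 1.900×10^-7 / 0.0186 = 683.7 N·m.
ω = 2π·2.52 = 15.83 rad/s, so P_max = T_max·ω = 1.083×10^4 W.

10800 W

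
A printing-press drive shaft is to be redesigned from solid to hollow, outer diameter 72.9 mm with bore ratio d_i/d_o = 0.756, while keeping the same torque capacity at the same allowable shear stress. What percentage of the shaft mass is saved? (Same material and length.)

44.2 %

Equal τ_max and T ⇒ the solid shaft needs d_s³ = d_o³(1−k⁴), so d_s = 72.9·(1−0.756⁴)^(1/3) = 63.90 mm.
Area ratio A_h/A_s = d_o²(1−k²)/d_s² = (1−k²)/(1−k⁴)^(2/3) = 0.5577.
Mass saving = 1 − 0.5577 = 44.2 %.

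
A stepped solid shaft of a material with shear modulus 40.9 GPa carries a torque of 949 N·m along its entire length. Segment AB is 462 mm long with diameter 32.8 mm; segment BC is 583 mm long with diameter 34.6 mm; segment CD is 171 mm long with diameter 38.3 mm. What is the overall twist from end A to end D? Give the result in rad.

J_AB = π(0.0328)⁴/32 = 1.14×10^-7 m⁴; J_BC = π(0.0346)⁴/32 = 1.41×10^-7 m⁴; J_CD = π(0.0383)⁴/32 = 2.11×10^-7 m⁴.
θ = (T/G)·Σ L_i/J_i = (949.0/40.9×10⁹)·(0.462/1.14×10^-7 + 0.583/1.41×10^-7 + 0.171/2.11×10^-7) = 0.2093 rad.

0.209 rad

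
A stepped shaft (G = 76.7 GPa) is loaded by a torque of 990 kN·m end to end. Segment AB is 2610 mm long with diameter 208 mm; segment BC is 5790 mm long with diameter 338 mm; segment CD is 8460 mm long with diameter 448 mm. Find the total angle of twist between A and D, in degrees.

J_AB = π(0.208)⁴/32 = 1.84×10^-4 m⁴; J_BC = π(0.338)⁴/32 = 1.28×10^-3 m⁴; J_CD = π(0.448)⁴/32 = 3.95×10^-3 m⁴.
θ = (T/G)·Σ L_i/J_i = (990000/76.7×10⁹)·(2.61/1.84×10^-4 + 5.79/1.28×10^-3 + 8.46/3.95×10^-3) = 0.2693 rad.

15.4°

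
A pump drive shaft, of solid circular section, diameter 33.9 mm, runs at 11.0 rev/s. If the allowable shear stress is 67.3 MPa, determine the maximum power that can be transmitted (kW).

35.6 kW

J = πd⁴/32 = π(0.0339)⁴/32 = 1.297×10^-7 m⁴.
T_max = τ_allow·J/r = 6.73×10^7 × 1.297×10^-7 / 0.0169 = 514.8 N·m.
ω = 2π·11.0 = 69.12 rad/s, so P_max = T_max·ω = 3.558×10^4 W.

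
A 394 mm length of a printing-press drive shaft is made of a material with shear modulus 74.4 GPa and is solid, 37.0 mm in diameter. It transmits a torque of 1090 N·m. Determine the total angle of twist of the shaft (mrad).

J = πd⁴/32 = π(0.0370)⁴/32 = 1.840×10^-7 m⁴.
θ = T·L/(G·J) = 1090 × 0.394 / (74.4×10⁹ × 1.840×10^-7) = 0.03137 rad.

31.4 mrad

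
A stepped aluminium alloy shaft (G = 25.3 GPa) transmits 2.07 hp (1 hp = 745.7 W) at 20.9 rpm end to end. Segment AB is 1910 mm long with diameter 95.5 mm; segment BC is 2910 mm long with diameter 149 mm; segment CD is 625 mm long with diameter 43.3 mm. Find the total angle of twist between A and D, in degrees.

ω = 2π·20.9/60 = 2.189 rad/s, so T = P/ω = 2.07×745.7 / 2.189 = 705.3 N·m.
J_AB = π(0.0955)⁴/32 = 8.17×10^-6 m⁴; J_BC = π(0.149)⁴/32 = 4.84×10^-5 m⁴; J_CD = π(0.0433)⁴/32 = 3.45×10^-7 m⁴.
θ = (T/G)·Σ L_i/J_i = (705.3/25.3×10⁹)·(1.91/8.17×10^-6 + 2.91/4.84×10^-5 + 0.625/3.45×10^-7) = 0.05868 rad.

3.36°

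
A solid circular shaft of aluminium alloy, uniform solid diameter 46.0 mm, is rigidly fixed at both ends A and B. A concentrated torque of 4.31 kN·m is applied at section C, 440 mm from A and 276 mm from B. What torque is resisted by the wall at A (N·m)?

1660 N·m

With uniform GJ and both ends fixed, compatibility θ_AC = θ_CB gives T_A·a = T_B·b, together with T_A + T_B = T₀.
T_A = T₀·b/(a+b) = 4310·276/716.0 = 1661 N·m; T_B = 2649 N·m.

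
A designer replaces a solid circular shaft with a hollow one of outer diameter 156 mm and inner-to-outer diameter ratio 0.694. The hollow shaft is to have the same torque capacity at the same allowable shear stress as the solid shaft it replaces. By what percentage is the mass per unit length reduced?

Equal τ_max and T ⇒ the solid shaft needs d_s³ = d_o³(1−k⁴), so d_s = 156·(1−0.694⁴)^(1/3) = 142.9 mm.
Area ratio A_h/A_s = d_o²(1−k²)/d_s² = (1−k²)/(1−k⁴)^(2/3) = 0.6181.
Mass saving = 1 − 0.6181 = 38.2 %.

38.2 %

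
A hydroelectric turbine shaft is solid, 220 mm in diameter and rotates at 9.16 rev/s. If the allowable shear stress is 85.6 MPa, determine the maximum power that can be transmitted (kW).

J = πd⁴/32 = π(0.220)⁴/32 = 2.300×10^-4 m⁴.
T_max = τ_allow·J/r = 8.56×10^7 × 2.300×10^-4 / 0.110 = 179000 N·m.
ω = 2π·9.16 = 57.55 rad/s, so P_max = T_max·ω = 1.030×10^7 W.

10300 kW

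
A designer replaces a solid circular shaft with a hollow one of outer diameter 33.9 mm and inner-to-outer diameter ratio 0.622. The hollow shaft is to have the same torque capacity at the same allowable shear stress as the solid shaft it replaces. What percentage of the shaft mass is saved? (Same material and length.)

31.7 %

Equal τ_max and T ⇒ the solid shaft needs d_s³ = d_o³(1−k⁴), so d_s = 33.9·(1−0.622⁴)^(1/3) = 32.12 mm.
Area ratio A_h/A_s = d_o²(1−k²)/d_s² = (1−k²)/(1−k⁴)^(2/3) = 0.6831.
Mass saving = 1 − 0.6831 = 31.7 %.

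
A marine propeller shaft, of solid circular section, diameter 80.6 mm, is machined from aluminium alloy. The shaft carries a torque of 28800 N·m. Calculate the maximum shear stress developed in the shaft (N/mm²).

280 N/mm²

J = πd⁴/32 = π(0.0806)⁴/32 = 4.143×10^-6 m⁴.
τ_max = T·r/J = 28800 × 0.0403 / 4.143×10^-6 = 2.801×10^8 Pa.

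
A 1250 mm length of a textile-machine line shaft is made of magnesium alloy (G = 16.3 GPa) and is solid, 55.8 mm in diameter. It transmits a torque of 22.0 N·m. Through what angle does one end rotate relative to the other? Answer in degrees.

J = πd⁴/32 = π(0.0558)⁴/32 = 9.518×10^-7 m⁴.
θ = T·L/(G·J) = 22.00 × 1.25 / (16.3×10⁹ × 9.518×10^-7) = 1.773×10^-3 rad.

0.102°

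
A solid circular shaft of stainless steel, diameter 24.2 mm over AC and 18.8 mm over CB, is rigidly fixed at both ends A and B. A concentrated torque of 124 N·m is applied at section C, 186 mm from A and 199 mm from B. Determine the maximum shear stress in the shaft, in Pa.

3.32e7 Pa

Compatibility: T_A·a/J_AC = T_B·b/J_CB with T_A + T_B = T₀.
J_AC = 3.37×10^-8 m⁴, J_CB = 1.23×10^-8 m⁴, so T_A = T₀·(J_AC/a)/((J_AC/a)+(J_CB/b)) = 92.51 N·m, T_B = 31.49 N·m.
τ in each portion: τ_AC = 3.32×10^7 Pa, τ_CB = 2.41×10^7 Pa; maximum is in AC.
τ_max = T_AC·r/J = 92.51·0.0121/3.37×10^-8 = 3.324×10^7 Pa.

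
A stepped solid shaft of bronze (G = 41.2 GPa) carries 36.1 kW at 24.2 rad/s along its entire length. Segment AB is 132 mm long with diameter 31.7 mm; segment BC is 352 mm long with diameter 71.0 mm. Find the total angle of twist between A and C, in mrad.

ω = 24.2 rad/s, so T = P/ω = 36.1×10³ / 24.20 = 1492 N·m.
J_AB = π(0.0317)⁴/32 = 9.91×10^-8 m⁴; J_BC = π(0.0710)⁴/32 = 2.49×10^-6 m⁴.
θ = (T/G)·Σ L_i/J_i = (1492/41.2×10⁹)·(0.132/9.91×10^-8 + 0.352/2.49×10^-6) = 0.05332 rad.

53.3 mrad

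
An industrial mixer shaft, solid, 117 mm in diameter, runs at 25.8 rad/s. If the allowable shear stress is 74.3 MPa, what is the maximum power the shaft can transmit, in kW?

J = πd⁴/32 = π(0.117)⁴/32 = 1.840×10^-5 m⁴.
T_max = τ_allow·J/r = 7.43×10^7 × 1.840×10^-5 / 0.0585 = 23370 N·m.
ω = 25.8 rad/s, so P_max = T_max·ω = 6.028×10^5 W.

603 kW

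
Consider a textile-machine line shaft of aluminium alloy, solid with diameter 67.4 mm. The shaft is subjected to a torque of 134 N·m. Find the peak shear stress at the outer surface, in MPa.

J = πd⁴/32 = π(0.0674)⁴/32 = 2.026×10^-6 m⁴.
τ_max = T·r/J = 134.0 × 0.0337 / 2.026×10^-6 = 2.229×10^6 Pa.

2.23 MPa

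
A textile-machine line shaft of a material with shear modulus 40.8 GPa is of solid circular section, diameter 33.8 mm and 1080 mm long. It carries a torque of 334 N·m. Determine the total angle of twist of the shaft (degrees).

J = πd⁴/32 = π(0.0338)⁴/32 = 1.281×10^-7 m⁴.
θ = T·L/(G·J) = 334.0 × 1.08 / (40.8×10⁹ × 1.281×10^-7) = 0.06900 rad.

3.95°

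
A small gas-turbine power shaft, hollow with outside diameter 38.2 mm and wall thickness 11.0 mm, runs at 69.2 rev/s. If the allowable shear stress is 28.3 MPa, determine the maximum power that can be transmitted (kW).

130 kW

J = π(d_o⁴ − d_i⁴)/32 = π(0.0382⁴ − 0.0162⁴)/32 = 2.023×10^-7 m⁴.
T_max = τ_allow·J/r = 2.83×10^7 × 2.023×10^-7 / 0.0191 = 299.7 N·m.
ω = 2π·69.2 = 434.8 rad/s, so P_max = T_max·ω = 1.303×10^5 W.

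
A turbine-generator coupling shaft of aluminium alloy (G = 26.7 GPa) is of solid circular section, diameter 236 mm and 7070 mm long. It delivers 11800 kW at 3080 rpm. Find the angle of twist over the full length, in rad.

ω = 2π·3080/60 = 322.5 rad/s, so T = P/ω = 11800×10³ / 322.5 = 36580 N·m.
J = πd⁴/32 = π(0.236)⁴/32 = 3.045×10^-4 m⁴.
θ = T·L/(G·J) = 36580 × 7.07 / (26.7×10⁹ × 3.045×10^-4) = 0.03181 rad.

0.0318 rad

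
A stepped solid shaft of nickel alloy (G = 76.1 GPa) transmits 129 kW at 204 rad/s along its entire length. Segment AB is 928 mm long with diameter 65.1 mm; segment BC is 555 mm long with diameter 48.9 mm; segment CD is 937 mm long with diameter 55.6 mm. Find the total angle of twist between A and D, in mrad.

ω = 204 rad/s, so T = P/ω = 129×10³ / 204.0 = 632.4 N·m.
J_AB = π(0.0651)⁴/32 = 1.76×10^-6 m⁴; J_BC = π(0.0489)⁴/32 = 5.61×10^-7 m⁴; J_CD = π(0.0556)⁴/32 = 9.38×10^-7 m⁴.
θ = (T/G)·Σ L_i/J_i = (632.4/76.1×10⁹)·(0.928/1.76×10^-6 + 0.555/5.61×10^-7 + 0.937/9.38×10^-7) = 0.02089 rad.

20.9 mrad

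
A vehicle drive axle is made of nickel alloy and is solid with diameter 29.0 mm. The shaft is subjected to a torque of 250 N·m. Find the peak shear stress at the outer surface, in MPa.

J = πd⁴/32 = π(0.0290)⁴/32 = 6.944×10^-8 m⁴.
τ_max = T·r/J = 250.0 × 0.0145 / 6.944×10^-8 = 5.221×10^7 Pa.

52.2 MPa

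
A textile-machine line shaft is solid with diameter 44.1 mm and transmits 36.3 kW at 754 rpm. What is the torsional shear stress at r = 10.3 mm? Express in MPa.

ω = 2π·754/60 = 78.96 rad/s, so T = P/ω = 36.3×10³ / 78.96 = 459.7 N·m.
J = πd⁴/32 = π(0.0441)⁴/32 = 3.713×10^-7 m⁴.
Shear stress varies linearly with radius: τ = T·r/J = 459.7 × 0.0103 / 3.713×10^-7 = 1.275×10^7 Pa.

12.8 MPa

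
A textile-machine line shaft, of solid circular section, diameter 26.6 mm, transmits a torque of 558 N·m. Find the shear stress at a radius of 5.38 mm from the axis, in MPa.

61.1 MPa

J = πd⁴/32 = π(0.0266)⁴/32 = 4.915×10^-8 m⁴.
Shear stress varies linearly with radius: τ = T·r/J = 558.0 × 0.00538 / 4.915×10^-8 = 6.108×10^7 Pa.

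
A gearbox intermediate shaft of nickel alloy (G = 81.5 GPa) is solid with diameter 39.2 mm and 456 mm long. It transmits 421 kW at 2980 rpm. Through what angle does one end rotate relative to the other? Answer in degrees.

ω = 2π·2980/60 = 312.1 rad/s, so T = P/ω = 421×10³ / 312.1 = 1349 N·m.
J = πd⁴/32 = π(0.0392)⁴/32 = 2.318×10^-7 m⁴.
θ = T·L/(G·J) = 1349 × 0.456 / (81.5×10⁹ × 2.318×10^-7) = 0.03256 rad.

1.87°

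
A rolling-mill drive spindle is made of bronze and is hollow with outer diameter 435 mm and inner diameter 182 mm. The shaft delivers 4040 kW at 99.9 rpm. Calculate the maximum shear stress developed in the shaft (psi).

ω = 2π·99.9/60 = 10.46 rad/s, so T = P/ω = 4040×10³ / 10.46 = 386200 N·m.
J = π(d_o⁴ − d_i⁴)/32 = π(0.435⁴ − 0.182⁴)/32 = 3.408×10^-3 m⁴.
τ_max = T·r/J = 386200 × 0.217 / 3.408×10^-3 = 2.465×10^7 Pa.

3580 psi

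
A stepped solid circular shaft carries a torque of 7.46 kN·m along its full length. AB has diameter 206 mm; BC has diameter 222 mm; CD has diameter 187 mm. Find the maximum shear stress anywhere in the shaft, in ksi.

Under the same torque, τ_max = 16T/(πd³) is largest where d is smallest — segment CD (d = 187 mm).
τ_max = 16·7460/(π·(0.187)³) = 5.810×10^6 Pa.

0.843 ksi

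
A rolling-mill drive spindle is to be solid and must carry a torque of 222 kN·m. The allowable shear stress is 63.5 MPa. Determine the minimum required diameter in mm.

261 mm

For a solid shaft τ_max = 16T/(πd³), so d = (16T/(π τ_allow))^(1/3) = (16·222000/(π·6.35×10^7))^(1/3) = 0.2611 m.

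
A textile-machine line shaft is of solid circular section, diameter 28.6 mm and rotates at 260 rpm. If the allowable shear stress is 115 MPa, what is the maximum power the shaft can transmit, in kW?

14.4 kW

J = πd⁴/32 = π(0.0286)⁴/32 = 6.568×10^-8 m⁴.
T_max = τ_allow·J/r = 1.15×10^8 × 6.568×10^-8 / 0.0143 = 528.2 N·m.
ω = 2π·260/60 = 27.23 rad/s, so P_max = T_max·ω = 1.438×10^4 W.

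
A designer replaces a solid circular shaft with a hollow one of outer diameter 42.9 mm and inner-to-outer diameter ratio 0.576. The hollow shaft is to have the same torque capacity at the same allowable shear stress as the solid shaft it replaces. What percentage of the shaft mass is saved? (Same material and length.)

27.8 %

Equal τ_max and T ⇒ the solid shaft needs d_s³ = d_o³(1−k⁴), so d_s = 42.9·(1−0.576⁴)^(1/3) = 41.26 mm.
Area ratio A_h/A_s = d_o²(1−k²)/d_s² = (1−k²)/(1−k⁴)^(2/3) = 0.7222.
Mass saving = 1 − 0.7222 = 27.8 %.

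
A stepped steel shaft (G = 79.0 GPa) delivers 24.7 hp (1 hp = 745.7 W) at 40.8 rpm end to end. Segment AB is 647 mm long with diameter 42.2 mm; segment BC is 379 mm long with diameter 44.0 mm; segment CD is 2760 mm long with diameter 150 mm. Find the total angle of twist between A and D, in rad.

ω = 2π·40.8/60 = 4.273 rad/s, so T = P/ω = 24.7×745.7 / 4.273 = 4311 N·m.
J_AB = π(0.0422)⁴/32 = 3.11×10^-7 m⁴; J_BC = π(0.0440)⁴/32 = 3.68×10^-7 m⁴; J_CD = π(0.150)⁴/32 = 4.97×10^-5 m⁴.
θ = (T/G)·Σ L_i/J_i = (4311/79.0×10⁹)·(0.647/3.11×10^-7 + 0.379/3.68×10^-7 + 2.76/4.97×10^-5) = 0.1726 rad.

0.173 rad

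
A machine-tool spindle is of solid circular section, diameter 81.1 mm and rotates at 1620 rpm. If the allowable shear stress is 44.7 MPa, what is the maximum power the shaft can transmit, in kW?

J = πd⁴/32 = π(0.0811)⁴/32 = 4.247×10^-6 m⁴.
T_max = τ_allow·J/r = 4.47×10^7 × 4.247×10^-6 / 0.0405 = 4682 N·m.
ω = 2π·1620/60 = 169.6 rad/s, so P_max = T_max·ω = 7.942×10^5 W.

794 kW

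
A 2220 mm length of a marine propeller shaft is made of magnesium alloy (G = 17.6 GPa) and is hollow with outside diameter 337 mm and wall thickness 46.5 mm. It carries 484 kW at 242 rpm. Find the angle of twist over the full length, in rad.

ω = 2π·242/60 = 25.34 rad/s, so T = P/ω = 484×10³ / 25.34 = 19100 N·m.
J = π(d_o⁴ − d_i⁴)/32 = π(0.337⁴ − 0.244⁴)/32 = 9.183×10^-4 m⁴.
θ = T·L/(G·J) = 19100 × 2.22 / (17.6×10⁹ × 9.183×10^-4) = 2.623×10^-3 rad.

0.00262 rad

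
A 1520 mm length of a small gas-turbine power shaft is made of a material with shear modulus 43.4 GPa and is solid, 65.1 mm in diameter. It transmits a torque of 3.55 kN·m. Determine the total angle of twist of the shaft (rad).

J = πd⁴/32 = π(0.0651)⁴/32 = 1.763×10^-6 m⁴.
θ = T·L/(G·J) = 3550 × 1.52 / (43.4×10⁹ × 1.763×10^-6) = 0.07051 rad.

0.0705 rad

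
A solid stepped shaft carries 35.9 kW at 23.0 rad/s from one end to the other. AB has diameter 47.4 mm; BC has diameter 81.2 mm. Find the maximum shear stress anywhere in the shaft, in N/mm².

74.6 N/mm²

ω = 23.0 rad/s, so T = P/ω = 35.9×10³ / 23.00 = 1561 N·m.
Under the same torque, τ_max = 16T/(πd³) is largest where d is smallest — segment AB (d = 47.4 mm).
τ_max = 16·1561/(π·(0.0474)³) = 7.465×10^7 Pa.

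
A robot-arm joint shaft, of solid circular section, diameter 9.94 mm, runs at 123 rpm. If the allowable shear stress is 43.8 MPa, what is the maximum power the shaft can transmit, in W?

109 W

J = πd⁴/32 = π(0.00994)⁴/32 = 9.584×10^-10 m⁴.
T_max = τ_allow·J/r = 4.38×10^7 × 9.584×10^-10 / 0.00497 = 8.446 N·m.
ω = 2π·123/60 = 12.88 rad/s, so P_max = T_max·ω = 108.8 W.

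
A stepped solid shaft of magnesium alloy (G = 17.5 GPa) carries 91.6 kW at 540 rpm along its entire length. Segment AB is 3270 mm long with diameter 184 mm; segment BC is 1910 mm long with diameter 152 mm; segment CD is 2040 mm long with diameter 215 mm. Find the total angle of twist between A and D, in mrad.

6.96 mrad

ω = 2π·540/60 = 56.55 rad/s, so T = P/ω = 91.6×10³ / 56.55 = 1620 N·m.
J_AB = π(0.184)⁴/32 = 1.13×10^-4 m⁴; J_BC = π(0.152)⁴/32 = 5.24×10^-5 m⁴; J_CD = π(0.215)⁴/32 = 2.10×10^-4 m⁴.
θ = (T/G)·Σ L_i/J_i = (1620/17.5×10⁹)·(3.27/1.13×10^-4 + 1.91/5.24×10^-5 + 2.04/2.10×10^-4) = 6.963×10^-3 rad.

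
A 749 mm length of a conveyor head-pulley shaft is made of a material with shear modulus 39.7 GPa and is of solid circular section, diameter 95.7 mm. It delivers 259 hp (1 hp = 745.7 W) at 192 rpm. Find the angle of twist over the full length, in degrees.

ω = 2π·192/60 = 20.11 rad/s, so T = P/ω = 259×745.7 / 20.11 = 9606 N·m.
J = πd⁴/32 = π(0.0957)⁴/32 = 8.235×10^-6 m⁴.
θ = T·L/(G·J) = 9606 × 0.749 / (39.7×10⁹ × 8.235×10^-6) = 0.02201 rad.

1.26°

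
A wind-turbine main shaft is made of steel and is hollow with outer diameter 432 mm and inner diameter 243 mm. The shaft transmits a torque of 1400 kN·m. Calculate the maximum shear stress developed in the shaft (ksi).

J = π(d_o⁴ − d_i⁴)/32 = π(0.432⁴ − 0.243⁴)/32 = 3.077×10^-3 m⁴.
τ_max = T·r/J = 1.400e6 × 0.216 / 3.077×10^-3 = 9.828×10^7 Pa.

14.3 ksi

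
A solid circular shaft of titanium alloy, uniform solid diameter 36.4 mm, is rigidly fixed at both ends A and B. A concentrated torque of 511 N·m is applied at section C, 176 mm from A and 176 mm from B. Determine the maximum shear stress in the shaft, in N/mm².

27.0 N/mm²

With uniform GJ and both ends fixed, compatibility θ_AC = θ_CB gives T_A·a = T_B·b, together with T_A + T_B = T₀.
T_A = T₀·b/(a+b) = 511.0·176/352.0 = 255.5 N·m; T_B = 255.5 N·m.
τ in each portion: τ_AC = 2.70×10^7 Pa, τ_CB = 2.70×10^7 Pa; maximum is in AC.
τ_max = T_AC·r/J = 255.5·0.0182/1.72×10^-7 = 2.698×10^7 Pa.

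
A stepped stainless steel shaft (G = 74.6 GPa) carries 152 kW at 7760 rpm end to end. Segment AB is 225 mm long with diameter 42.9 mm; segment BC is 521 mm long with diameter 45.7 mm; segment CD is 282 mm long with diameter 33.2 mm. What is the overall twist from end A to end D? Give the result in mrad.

ω = 2π·7760/60 = 812.6 rad/s, so T = P/ω = 152×10³ / 812.6 = 187.0 N·m.
J_AB = π(0.0429)⁴/32 = 3.33×10^-7 m⁴; J_BC = π(0.0457)⁴/32 = 4.28×10^-7 m⁴; J_CD = π(0.0332)⁴/32 = 1.19×10^-7 m⁴.
θ = (T/G)·Σ L_i/J_i = (187.0/74.6×10⁹)·(0.225/3.33×10^-7 + 0.521/4.28×10^-7 + 0.282/1.19×10^-7) = 0.01068 rad.

10.7 mrad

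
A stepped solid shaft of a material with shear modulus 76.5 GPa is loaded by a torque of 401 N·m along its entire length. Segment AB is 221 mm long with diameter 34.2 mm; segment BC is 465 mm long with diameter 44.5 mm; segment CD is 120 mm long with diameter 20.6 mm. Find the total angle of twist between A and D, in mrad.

J_AB = π(0.0342)⁴/32 = 1.34×10^-7 m⁴; J_BC = π(0.0445)⁴/32 = 3.85×10^-7 m⁴; J_CD = π(0.0206)⁴/32 = 1.77×10^-8 m⁴.
θ = (T/G)·Σ L_i/J_i = (401.0/76.5×10⁹)·(0.221/1.34×10^-7 + 0.465/3.85×10^-7 + 0.120/1.77×10^-8) = 0.05054 rad.

50.5 mrad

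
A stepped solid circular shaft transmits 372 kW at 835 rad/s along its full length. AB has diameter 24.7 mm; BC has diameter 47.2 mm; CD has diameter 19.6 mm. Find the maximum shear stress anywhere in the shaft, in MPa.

ω = 835 rad/s, so T = P/ω = 372×10³ / 835.0 = 445.5 N·m.
Under the same torque, τ_max = 16T/(πd³) is largest where d is smallest — segment CD (d = 19.6 mm).
τ_max = 16·445.5/(π·(0.0196)³) = 3.013×10^8 Pa.

301 MPa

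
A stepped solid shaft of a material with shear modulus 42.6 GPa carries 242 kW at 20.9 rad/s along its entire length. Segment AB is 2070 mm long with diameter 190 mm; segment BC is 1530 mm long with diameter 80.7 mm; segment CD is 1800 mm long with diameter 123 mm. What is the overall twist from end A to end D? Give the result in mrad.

ω = 20.9 rad/s, so T = P/ω = 242×10³ / 20.90 = 11580 N·m.
J_AB = π(0.190)⁴/32 = 1.28×10^-4 m⁴; J_BC = π(0.0807)⁴/32 = 4.16×10^-6 m⁴; J_CD = π(0.123)⁴/32 = 2.25×10^-5 m⁴.
θ = (T/G)·Σ L_i/J_i = (11580/42.6×10⁹)·(2.07/1.28×10^-4 + 1.53/4.16×10^-6 + 1.80/2.25×10^-5) = 0.1260 rad.

126 mrad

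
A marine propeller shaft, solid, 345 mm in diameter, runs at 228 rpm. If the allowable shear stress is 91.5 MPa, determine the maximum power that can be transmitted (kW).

J = πd⁴/32 = π(0.345)⁴/32 = 1.391×10^-3 m⁴.
T_max = τ_allow·J/r = 9.15×10^7 × 1.391×10^-3 / 0.172 = 737700 N·m.
ω = 2π·228/60 = 23.88 rad/s, so P_max = T_max·ω = 1.761×10^7 W.

17600 kW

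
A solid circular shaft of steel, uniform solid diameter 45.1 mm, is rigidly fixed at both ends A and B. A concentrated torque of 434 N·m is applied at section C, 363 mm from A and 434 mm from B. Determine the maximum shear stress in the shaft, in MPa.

With uniform GJ and both ends fixed, compatibility θ_AC = θ_CB gives T_A·a = T_B·b, together with T_A + T_B = T₀.
T_A = T₀·b/(a+b) = 434.0·434/797.0 = 236.3 N·m; T_B = 197.7 N·m.
τ in each portion: τ_AC = 1.31×10^7 Pa, τ_CB = 1.10×10^7 Pa; maximum is in AC.
τ_max = T_AC·r/J = 236.3·0.0226/4.06×10^-7 = 1.312×10^7 Pa.

13.1 MPa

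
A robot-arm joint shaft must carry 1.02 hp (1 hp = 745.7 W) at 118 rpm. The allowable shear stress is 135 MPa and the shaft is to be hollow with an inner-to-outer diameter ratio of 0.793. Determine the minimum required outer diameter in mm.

ω = 2π·118/60 = 12.36 rad/s, so T = P/ω = 1.02×745.7 / 12.36 = 61.55 N·m.
For a hollow shaft with d_i/d_o = 0.793: τ_max = 16T/(π d_o³ (1−k⁴)), so d_o = [16T/(π τ_allow (1−k⁴))]^(1/3) = [16·61.55/(π·1.35×10^8·0.6045)]^(1/3) = 0.01566 m.

15.7 mm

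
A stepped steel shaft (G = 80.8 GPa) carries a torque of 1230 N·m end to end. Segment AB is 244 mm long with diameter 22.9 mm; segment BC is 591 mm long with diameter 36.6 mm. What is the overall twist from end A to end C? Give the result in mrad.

189 mrad

J_AB = π(0.0229)⁴/32 = 2.70×10^-8 m⁴; J_BC = π(0.0366)⁴/32 = 1.76×10^-7 m⁴.
θ = (T/G)·Σ L_i/J_i = (1230/80.8×10⁹)·(0.244/2.70×10^-8 + 0.591/1.76×10^-7) = 0.1886 rad.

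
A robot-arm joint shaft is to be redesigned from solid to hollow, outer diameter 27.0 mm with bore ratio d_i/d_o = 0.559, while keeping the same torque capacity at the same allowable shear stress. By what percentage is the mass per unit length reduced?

26.4 %

Equal τ_max and T ⇒ the solid shaft needs d_s³ = d_o³(1−k⁴), so d_s = 27.0·(1−0.559⁴)^(1/3) = 26.09 mm.
Area ratio A_h/A_s = d_o²(1−k²)/d_s² = (1−k²)/(1−k⁴)^(2/3) = 0.7363.
Mass saving = 1 − 0.7363 = 26.4 %.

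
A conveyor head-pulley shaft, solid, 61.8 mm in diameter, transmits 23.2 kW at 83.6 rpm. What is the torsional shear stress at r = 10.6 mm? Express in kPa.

ω = 2π·83.6/60 = 8.755 rad/s, so T = P/ω = 23.2×10³ / 8.755 = 2650 N·m.
J = πd⁴/32 = π(0.0618)⁴/32 = 1.432×10^-6 m⁴.
Shear stress varies linearly with radius: τ = T·r/J = 2650 × 0.0106 / 1.432×10^-6 = 1.962×10^7 Pa.

19600 kPa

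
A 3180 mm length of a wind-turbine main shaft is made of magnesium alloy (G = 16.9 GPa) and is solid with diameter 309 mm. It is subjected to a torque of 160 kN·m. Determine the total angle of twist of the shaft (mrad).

33.6 mrad

J = πd⁴/32 = π(0.309)⁴/32 = 8.950×10^-4 m⁴.
θ = T·L/(G·J) = 160000 × 3.18 / (16.9×10⁹ × 8.950×10^-4) = 0.03364 rad.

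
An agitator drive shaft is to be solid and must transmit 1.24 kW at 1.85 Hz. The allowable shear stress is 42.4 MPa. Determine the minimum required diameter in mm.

ω = 2π·1.85 = 11.62 rad/s, so T = P/ω = 1.24×10³ / 11.62 = 106.7 N·m.
For a solid shaft τ_max = 16T/(πd³), so d = (16T/(π τ_allow))^(1/3) = (16·106.7/(π·4.24×10^7))^(1/3) = 0.02340 m.

23.4 mm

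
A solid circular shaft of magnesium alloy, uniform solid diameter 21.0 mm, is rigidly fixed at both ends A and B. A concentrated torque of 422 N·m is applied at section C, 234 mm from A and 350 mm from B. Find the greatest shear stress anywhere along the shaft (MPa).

139 MPa

With uniform GJ and both ends fixed, compatibility θ_AC = θ_CB gives T_A·a = T_B·b, together with T_A + T_B = T₀.
T_A = T₀·b/(a+b) = 422.0·350/584.0 = 252.9 N·m; T_B = 169.1 N·m.
τ in each portion: τ_AC = 1.39×10^8 Pa, τ_CB = 9.30×10^7 Pa; maximum is in AC.
τ_max = T_AC·r/J = 252.9·0.0105/1.91×10^-8 = 1.391×10^8 Pa.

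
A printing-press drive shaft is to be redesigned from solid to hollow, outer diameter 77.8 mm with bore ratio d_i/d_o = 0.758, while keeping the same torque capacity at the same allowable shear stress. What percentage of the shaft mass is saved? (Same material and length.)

Equal τ_max and T ⇒ the solid shaft needs d_s³ = d_o³(1−k⁴), so d_s = 77.8·(1−0.758⁴)^(1/3) = 68.07 mm.
Area ratio A_h/A_s = d_o²(1−k²)/d_s² = (1−k²)/(1−k⁴)^(2/3) = 0.5557.
Mass saving = 1 − 0.5557 = 44.4 %.

44.4 %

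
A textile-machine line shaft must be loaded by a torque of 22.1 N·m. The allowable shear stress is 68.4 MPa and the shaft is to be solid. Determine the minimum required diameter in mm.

For a solid shaft τ_max = 16T/(πd³), so d = (16T/(π τ_allow))^(1/3) = (16·22.10/(π·6.84×10^7))^(1/3) = 0.01181 m.

11.8 mm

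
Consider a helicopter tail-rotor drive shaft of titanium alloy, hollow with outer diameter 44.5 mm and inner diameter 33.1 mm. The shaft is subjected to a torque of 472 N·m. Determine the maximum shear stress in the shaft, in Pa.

J = π(d_o⁴ − d_i⁴)/32 = π(0.0445⁴ − 0.0331⁴)/32 = 2.671×10^-7 m⁴.
τ_max = T·r/J = 472.0 × 0.0222 / 2.671×10^-7 = 3.931×10^7 Pa.

3.93e7 Pa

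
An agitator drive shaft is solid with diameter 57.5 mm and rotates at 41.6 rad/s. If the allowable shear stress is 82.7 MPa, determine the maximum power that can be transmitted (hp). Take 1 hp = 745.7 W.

J = πd⁴/32 = π(0.0575)⁴/32 = 1.073×10^-6 m⁴.
T_max = τ_allow·J/r = 8.27×10^7 × 1.073×10^-6 / 0.0288 = 3087 N·m.
ω = 41.6 rad/s, so P_max = T_max·ω = 1.284×10^5 W.

172 hp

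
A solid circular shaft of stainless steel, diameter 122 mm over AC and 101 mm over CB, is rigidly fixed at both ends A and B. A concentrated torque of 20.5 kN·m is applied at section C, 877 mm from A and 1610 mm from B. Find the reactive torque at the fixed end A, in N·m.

16300 N·m

Compatibility: T_A·a/J_AC = T_B·b/J_CB with T_A + T_B = T₀.
J_AC = 2.17×10^-5 m⁴, J_CB = 1.02×10^-5 m⁴, so T_A = T₀·(J_AC/a)/((J_AC/a)+(J_CB/b)) = 16320 N·m, T_B = 4177 N·m.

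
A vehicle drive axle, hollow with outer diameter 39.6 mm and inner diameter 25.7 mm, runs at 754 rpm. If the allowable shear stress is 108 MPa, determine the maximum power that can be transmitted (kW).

J = π(d_o⁴ − d_i⁴)/32 = π(0.0396⁴ − 0.0257⁴)/32 = 1.986×10^-7 m⁴.
T_max = τ_allow·J/r = 1.08×10^8 × 1.986×10^-7 / 0.0198 = 1083 N·m.
ω = 2π·754/60 = 78.96 rad/s, so P_max = T_max·ω = 8.553×10^4 W.

85.5 kW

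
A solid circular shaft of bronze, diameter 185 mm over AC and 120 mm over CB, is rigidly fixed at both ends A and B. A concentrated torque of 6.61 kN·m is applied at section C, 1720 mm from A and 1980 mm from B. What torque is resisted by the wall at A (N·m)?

Compatibility: T_A·a/J_AC = T_B·b/J_CB with T_A + T_B = T₀.
J_AC = 1.15×10^-4 m⁴, J_CB = 2.04×10^-5 m⁴, so T_A = T₀·(J_AC/a)/((J_AC/a)+(J_CB/b)) = 5729 N·m, T_B = 881.0 N·m.

5730 N·m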